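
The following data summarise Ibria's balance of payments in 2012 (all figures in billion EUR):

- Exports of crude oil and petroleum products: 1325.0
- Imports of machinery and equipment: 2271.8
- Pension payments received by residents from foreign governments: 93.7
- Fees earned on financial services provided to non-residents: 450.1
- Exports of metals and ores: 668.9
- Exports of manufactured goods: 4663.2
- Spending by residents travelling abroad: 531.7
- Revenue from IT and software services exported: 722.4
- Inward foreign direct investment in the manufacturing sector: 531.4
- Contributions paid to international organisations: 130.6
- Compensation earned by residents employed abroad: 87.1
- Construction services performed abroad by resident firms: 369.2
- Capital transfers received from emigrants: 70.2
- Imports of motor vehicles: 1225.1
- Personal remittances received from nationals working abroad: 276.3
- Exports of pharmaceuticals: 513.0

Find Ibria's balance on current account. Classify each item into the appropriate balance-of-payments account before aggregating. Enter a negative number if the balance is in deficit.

Goods: 668.9 + 1325.0 + 4663.2 + 513.0 - 2271.8 - 1225.1 = 3673.2
Services: -531.7 + 722.4 + 450.1 + 369.2 = 1010.0
Primary income: 87.1
Secondary income: 93.7 - 130.6 + 276.3 = 239.4
Current account = 3673.2 + 1010.0 + 87.1 + 239.4 = 5009.7
(Excluded from the current account — financial account: inward foreign direct investment in the manufacturing sector 531.4; capital account: capital transfers received from emigrants 70.2.)

5009.7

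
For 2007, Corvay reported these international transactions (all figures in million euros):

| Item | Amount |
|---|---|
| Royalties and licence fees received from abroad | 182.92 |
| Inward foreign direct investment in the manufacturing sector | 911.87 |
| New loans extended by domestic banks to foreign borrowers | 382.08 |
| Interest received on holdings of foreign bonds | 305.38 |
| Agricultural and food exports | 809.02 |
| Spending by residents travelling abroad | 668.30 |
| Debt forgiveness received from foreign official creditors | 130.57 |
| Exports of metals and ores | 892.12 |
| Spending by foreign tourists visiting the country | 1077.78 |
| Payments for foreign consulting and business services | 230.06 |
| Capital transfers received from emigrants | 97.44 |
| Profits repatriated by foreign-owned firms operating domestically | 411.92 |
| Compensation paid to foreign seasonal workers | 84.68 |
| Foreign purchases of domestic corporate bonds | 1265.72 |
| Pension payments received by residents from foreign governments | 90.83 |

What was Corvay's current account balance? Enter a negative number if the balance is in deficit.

1963.09

Goods: 892.12 + 809.02 = 1701.14
Services: -668.30 + 182.92 + 1077.78 - 230.06 = 362.34
Primary income: -411.92 + 305.38 - 84.68 = -191.22
Secondary income: 90.83
Current account = 1701.14 + 362.34 + (-191.22) + 90.83 = 1963.09
(Excluded from the current account — financial account: inward foreign direct investment in the manufacturing sector 911.87, new loans extended by domestic banks to foreign borrowers 382.08, foreign purchases of domestic corporate bonds 1265.72; capital account: debt forgiveness received from foreign official creditors 130.57, capital transfers received from emigrants 97.44.)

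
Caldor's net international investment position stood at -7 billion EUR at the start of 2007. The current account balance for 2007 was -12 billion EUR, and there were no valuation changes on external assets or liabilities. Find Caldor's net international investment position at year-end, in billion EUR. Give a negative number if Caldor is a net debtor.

With no valuation effects, change in NIIP = current account = -12
End-of-year NIIP = -7 + (-12) = -19

-19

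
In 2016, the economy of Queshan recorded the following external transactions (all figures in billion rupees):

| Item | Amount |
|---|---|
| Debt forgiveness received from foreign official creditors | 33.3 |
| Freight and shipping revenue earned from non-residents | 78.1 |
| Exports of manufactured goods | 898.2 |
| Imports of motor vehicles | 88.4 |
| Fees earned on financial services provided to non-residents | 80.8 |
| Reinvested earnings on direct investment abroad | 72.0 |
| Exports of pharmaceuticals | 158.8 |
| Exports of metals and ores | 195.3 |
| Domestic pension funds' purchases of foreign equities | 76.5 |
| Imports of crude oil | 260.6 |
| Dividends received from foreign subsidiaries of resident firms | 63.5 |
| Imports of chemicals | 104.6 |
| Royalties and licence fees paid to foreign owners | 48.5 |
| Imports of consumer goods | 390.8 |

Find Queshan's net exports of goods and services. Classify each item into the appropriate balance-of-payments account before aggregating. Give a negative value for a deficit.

Goods: -390.8 - 260.6 + 898.2 - 104.6 + 195.3 + 158.8 - 88.4 = 407.9
Services: 78.1 + 80.8 - 48.5 = 110.4
Trade balance = 407.9 + 110.4 = 518.3
(Excluded from the trade balance — capital account: debt forgiveness received from foreign official creditors 33.3; primary income: reinvested earnings on direct investment abroad 72.0, dividends received from foreign subsidiaries of resident firms 63.5; financial account: domestic pension funds' purchases of foreign equities 76.5.)

518.3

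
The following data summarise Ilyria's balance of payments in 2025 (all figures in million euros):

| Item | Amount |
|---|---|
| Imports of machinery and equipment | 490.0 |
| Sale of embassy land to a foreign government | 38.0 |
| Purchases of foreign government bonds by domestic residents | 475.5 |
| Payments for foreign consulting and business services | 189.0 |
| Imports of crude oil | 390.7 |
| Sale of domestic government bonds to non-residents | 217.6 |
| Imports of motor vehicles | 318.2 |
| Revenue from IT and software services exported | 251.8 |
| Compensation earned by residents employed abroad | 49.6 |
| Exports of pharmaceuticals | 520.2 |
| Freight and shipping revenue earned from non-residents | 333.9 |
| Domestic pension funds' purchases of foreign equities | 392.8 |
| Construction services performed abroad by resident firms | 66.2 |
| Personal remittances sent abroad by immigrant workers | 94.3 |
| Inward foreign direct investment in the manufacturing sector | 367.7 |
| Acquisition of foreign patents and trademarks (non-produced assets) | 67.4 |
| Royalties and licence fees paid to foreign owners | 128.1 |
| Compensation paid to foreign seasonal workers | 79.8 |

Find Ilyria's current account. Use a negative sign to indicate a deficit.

-468.4

Goods: -490.0 + 520.2 - 390.7 - 318.2 = -678.7
Services: -128.1 - 189.0 + 251.8 + 333.9 + 66.2 = 334.8
Primary income: 49.6 - 79.8 = -30.2
Secondary income: -94.3
Current account = (-678.7) + 334.8 + (-30.2) + (-94.3) = -468.4
(Excluded from the current account — capital account: sale of embassy land to a foreign government 38.0, acquisition of foreign patents and trademarks (non-produced assets) 67.4; financial account: purchases of foreign government bonds by domestic residents 475.5, sale of domestic government bonds to non-residents 217.6, domestic pension funds' purchases of foreign equities 392.8, inward foreign direct investment in the manufacturing sector 367.7.)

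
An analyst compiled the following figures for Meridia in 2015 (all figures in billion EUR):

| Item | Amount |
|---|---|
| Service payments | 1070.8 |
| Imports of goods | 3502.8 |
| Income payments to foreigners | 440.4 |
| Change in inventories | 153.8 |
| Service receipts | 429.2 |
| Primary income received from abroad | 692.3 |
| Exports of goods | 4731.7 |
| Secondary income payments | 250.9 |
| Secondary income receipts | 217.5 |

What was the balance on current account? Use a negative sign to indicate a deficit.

Goods balance = 4731.7 - 3502.8 = 1228.9
Services balance = 429.2 - 1070.8 = -641.6
Trade balance (goods + services) = 1228.9 + (-641.6) = 587.3
Net primary income = 692.3 - 440.4 = 251.9
Net secondary income = 217.5 - 250.9 = -33.4
Current account = 587.3 + 251.9 + (-33.4) = 805.8

805.8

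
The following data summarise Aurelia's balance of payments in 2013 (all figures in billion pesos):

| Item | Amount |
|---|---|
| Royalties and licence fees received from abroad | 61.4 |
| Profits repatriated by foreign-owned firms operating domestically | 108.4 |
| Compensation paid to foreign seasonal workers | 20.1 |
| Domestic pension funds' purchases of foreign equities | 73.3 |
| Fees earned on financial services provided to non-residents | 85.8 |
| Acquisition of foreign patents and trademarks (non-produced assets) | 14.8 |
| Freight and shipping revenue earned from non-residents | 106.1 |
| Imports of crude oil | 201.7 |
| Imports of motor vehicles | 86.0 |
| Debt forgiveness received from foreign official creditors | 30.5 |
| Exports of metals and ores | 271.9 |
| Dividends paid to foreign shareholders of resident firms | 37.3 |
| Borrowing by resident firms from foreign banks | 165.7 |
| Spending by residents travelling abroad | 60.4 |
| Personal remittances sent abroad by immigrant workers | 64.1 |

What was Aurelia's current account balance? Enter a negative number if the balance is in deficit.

-52.8

Goods: -86.0 - 201.7 + 271.9 = -15.8
Services: 61.4 + 85.8 + 106.1 - 60.4 = 192.9
Primary income: -20.1 - 108.4 - 37.3 = -165.8
Secondary income: -64.1
Current account = (-15.8) + 192.9 + (-165.8) + (-64.1) = -52.8
(Excluded from the current account — financial account: domestic pension funds' purchases of foreign equities 73.3, borrowing by resident firms from foreign banks 165.7; capital account: acquisition of foreign patents and trademarks (non-produced assets) 14.8, debt forgiveness received from foreign official creditors 30.5.)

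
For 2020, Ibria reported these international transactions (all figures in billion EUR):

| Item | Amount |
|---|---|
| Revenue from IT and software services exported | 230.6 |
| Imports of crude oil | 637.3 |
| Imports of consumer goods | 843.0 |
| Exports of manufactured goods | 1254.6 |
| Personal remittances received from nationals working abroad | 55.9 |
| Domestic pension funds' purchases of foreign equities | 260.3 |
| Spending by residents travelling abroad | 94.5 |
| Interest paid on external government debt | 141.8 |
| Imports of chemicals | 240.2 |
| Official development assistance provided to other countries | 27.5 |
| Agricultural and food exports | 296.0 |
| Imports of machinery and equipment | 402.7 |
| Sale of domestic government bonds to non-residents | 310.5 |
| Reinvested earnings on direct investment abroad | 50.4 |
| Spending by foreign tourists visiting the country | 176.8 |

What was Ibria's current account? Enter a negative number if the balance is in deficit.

Goods: -843.0 - 637.3 + 296.0 - 240.2 + 1254.6 - 402.7 = -572.6
Services: 176.8 + 230.6 - 94.5 = 312.9
Primary income: 50.4 - 141.8 = -91.4
Secondary income: -27.5 + 55.9 = 28.4
Current account = (-572.6) + 312.9 + (-91.4) + 28.4 = -322.7
(Excluded from the current account — financial account: domestic pension funds' purchases of foreign equities 260.3, sale of domestic government bonds to non-residents 310.5.)

-322.7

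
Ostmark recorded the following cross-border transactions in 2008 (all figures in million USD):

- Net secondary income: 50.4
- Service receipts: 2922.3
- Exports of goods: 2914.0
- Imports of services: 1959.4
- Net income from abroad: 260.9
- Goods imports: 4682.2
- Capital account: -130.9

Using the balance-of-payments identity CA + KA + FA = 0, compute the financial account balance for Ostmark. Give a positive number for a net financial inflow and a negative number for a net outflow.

Goods balance = 2914.0 - 4682.2 = -1768.2
Services balance = 2922.3 - 1959.4 = 962.9
Trade balance (goods + services) = -1768.2 + 962.9 = -805.3
Net primary income = 260.9
Net secondary income = 50.4
Current account = -805.3 + 260.9 + 50.4 = -494.0
Financial account = -(-494.0 + (-130.9)) = 624.9

624.9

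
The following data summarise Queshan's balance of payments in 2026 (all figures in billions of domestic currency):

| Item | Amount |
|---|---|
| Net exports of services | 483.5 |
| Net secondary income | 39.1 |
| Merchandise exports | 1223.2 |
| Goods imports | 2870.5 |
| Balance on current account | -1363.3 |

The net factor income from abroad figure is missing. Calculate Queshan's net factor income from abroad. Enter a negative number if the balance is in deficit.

Current account = goods balance + services balance + net primary income + net secondary income
Sum of the known components = -1124.7
Net factor income from abroad = CA - (known components) = -1363.3 - (-1124.7) = -238.6

-238.6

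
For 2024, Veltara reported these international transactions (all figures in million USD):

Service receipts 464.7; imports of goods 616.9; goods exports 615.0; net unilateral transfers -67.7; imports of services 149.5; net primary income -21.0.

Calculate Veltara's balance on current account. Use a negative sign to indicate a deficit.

Goods balance = 615.0 - 616.9 = -1.9
Services balance = 464.7 - 149.5 = 315.2
Trade balance (goods + services) = -1.9 + 315.2 = 313.3
Net primary income = -21.0
Net secondary income = -67.7
Current account = 313.3 + (-21.0) + (-67.7) = 224.6

224.6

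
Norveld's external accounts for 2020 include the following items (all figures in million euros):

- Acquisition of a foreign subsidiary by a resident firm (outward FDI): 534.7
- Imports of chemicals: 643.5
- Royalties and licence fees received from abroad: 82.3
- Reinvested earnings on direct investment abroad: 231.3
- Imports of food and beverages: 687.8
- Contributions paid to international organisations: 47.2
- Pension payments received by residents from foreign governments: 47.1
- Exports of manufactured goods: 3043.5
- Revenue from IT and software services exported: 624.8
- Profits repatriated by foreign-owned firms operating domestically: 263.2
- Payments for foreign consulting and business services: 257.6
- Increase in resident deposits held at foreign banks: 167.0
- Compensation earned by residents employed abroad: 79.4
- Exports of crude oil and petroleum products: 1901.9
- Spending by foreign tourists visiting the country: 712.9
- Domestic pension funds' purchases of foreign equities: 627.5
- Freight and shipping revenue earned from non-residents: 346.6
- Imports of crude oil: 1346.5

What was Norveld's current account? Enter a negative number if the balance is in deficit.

Goods: -687.8 - 643.5 + 1901.9 + 3043.5 - 1346.5 = 2267.6
Services: 712.9 + 346.6 + 82.3 + 624.8 - 257.6 = 1509.0
Primary income: -263.2 + 231.3 + 79.4 = 47.5
Secondary income: -47.2 + 47.1 = -0.1
Current account = 2267.6 + 1509.0 + 47.5 + (-0.1) = 3824.0
(Excluded from the current account — financial account: acquisition of a foreign subsidiary by a resident firm (outward FDI) 534.7, increase in resident deposits held at foreign banks 167.0, domestic pension funds' purchases of foreign equities 627.5.)

3824.0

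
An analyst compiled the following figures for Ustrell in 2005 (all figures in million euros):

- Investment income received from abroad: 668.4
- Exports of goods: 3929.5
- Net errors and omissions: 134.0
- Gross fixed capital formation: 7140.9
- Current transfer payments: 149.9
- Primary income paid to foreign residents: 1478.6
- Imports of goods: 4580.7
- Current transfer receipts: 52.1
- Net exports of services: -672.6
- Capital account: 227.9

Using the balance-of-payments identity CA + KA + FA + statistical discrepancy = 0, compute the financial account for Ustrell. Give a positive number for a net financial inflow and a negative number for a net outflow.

Goods balance = 3929.5 - 4580.7 = -651.2
Services balance = -672.6
Trade balance (goods + services) = -651.2 + (-672.6) = -1323.8
Net primary income = 668.4 - 1478.6 = -810.2
Net secondary income = 52.1 - 149.9 = -97.8
Current account = -1323.8 + (-810.2) + (-97.8) = -2231.8
Financial account = -(-2231.8 + 227.9 + 134.0) = 1869.9

1869.9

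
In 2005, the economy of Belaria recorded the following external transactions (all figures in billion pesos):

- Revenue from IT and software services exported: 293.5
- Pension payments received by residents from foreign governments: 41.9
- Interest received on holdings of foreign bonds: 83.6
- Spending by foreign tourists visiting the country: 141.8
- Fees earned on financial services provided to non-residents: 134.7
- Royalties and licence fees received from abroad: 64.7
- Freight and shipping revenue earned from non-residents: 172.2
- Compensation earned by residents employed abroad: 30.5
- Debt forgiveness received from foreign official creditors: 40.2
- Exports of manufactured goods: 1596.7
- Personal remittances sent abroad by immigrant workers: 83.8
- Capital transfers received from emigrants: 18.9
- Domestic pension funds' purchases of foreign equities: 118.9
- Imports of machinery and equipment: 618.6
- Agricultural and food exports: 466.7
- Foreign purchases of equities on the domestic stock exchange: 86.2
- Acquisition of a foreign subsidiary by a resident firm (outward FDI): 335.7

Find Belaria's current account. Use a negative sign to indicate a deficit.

2323.9

Goods: -618.6 + 1596.7 + 466.7 = 1444.8
Services: 172.2 + 293.5 + 64.7 + 141.8 + 134.7 = 806.9
Primary income: 83.6 + 30.5 = 114.1
Secondary income: -83.8 + 41.9 = -41.9
Current account = 1444.8 + 806.9 + 114.1 + (-41.9) = 2323.9
(Excluded from the current account — capital account: debt forgiveness received from foreign official creditors 40.2, capital transfers received from emigrants 18.9; financial account: domestic pension funds' purchases of foreign equities 118.9, foreign purchases of equities on the domestic stock exchange 86.2, acquisition of a foreign subsidiary by a resident firm (outward FDI) 335.7.)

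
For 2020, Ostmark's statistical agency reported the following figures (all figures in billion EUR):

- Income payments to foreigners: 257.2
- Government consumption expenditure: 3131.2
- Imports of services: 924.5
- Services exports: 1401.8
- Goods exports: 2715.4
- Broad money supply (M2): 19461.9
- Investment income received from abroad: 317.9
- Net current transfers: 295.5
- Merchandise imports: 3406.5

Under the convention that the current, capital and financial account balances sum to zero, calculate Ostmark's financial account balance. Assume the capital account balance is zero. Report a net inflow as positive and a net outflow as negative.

Goods balance = 2715.4 - 3406.5 = -691.1
Services balance = 1401.8 - 924.5 = 477.3
Trade balance (goods + services) = -691.1 + 477.3 = -213.8
Net primary income = 317.9 - 257.2 = 60.7
Net secondary income = 295.5
Current account = -213.8 + 60.7 + 295.5 = 142.4
Financial account = -(142.4) = -142.4

-142.4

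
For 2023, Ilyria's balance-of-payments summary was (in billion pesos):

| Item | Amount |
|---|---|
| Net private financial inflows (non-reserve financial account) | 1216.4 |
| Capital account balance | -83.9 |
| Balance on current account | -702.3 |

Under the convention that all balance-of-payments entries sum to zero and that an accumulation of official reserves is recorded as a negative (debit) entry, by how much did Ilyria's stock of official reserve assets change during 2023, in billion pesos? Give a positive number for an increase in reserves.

Official reserve transactions balance = -((-702.3) + (-83.9) + 1216.4) = -430.2
An accumulation of reserves is recorded as a debit (negative entry), so the change in the stock of reserves is the negative of that balance.
Change in official reserves = -(-430.2) = 430.2

430.2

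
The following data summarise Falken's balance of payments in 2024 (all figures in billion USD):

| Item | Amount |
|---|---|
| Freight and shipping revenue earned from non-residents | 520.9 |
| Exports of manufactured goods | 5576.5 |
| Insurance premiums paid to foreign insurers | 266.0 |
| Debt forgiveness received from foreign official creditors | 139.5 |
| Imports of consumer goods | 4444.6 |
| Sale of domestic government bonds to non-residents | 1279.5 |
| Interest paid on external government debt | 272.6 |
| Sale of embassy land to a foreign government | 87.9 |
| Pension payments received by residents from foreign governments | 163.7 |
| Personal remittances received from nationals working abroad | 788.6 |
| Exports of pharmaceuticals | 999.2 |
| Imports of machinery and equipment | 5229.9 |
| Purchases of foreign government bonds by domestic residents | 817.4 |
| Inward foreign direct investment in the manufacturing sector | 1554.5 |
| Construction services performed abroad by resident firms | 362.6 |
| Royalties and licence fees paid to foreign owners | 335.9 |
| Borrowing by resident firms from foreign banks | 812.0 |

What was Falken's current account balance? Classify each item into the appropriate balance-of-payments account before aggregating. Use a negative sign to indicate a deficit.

-2137.5

Goods: 999.2 + 5576.5 - 4444.6 - 5229.9 = -3098.8
Services: 520.9 - 266.0 - 335.9 + 362.6 = 281.6
Primary income: -272.6
Secondary income: 788.6 + 163.7 = 952.3
Current account = (-3098.8) + 281.6 + (-272.6) + 952.3 = -2137.5
(Excluded from the current account — capital account: debt forgiveness received from foreign official creditors 139.5, sale of embassy land to a foreign government 87.9; financial account: sale of domestic government bonds to non-residents 1279.5, purchases of foreign government bonds by domestic residents 817.4, inward foreign direct investment in the manufacturing sector 1554.5, borrowing by resident firms from foreign banks 812.0.)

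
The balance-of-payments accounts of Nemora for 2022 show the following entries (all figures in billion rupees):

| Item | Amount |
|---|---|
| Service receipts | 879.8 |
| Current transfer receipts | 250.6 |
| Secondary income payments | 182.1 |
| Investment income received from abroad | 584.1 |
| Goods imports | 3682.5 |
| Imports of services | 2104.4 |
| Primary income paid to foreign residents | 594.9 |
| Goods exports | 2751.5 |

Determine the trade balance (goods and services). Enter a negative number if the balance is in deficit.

-2155.6

Goods balance = 2751.5 - 3682.5 = -931.0
Services balance = 879.8 - 2104.4 = -1224.6
Trade balance (goods + services) = -931.0 + (-1224.6) = -2155.6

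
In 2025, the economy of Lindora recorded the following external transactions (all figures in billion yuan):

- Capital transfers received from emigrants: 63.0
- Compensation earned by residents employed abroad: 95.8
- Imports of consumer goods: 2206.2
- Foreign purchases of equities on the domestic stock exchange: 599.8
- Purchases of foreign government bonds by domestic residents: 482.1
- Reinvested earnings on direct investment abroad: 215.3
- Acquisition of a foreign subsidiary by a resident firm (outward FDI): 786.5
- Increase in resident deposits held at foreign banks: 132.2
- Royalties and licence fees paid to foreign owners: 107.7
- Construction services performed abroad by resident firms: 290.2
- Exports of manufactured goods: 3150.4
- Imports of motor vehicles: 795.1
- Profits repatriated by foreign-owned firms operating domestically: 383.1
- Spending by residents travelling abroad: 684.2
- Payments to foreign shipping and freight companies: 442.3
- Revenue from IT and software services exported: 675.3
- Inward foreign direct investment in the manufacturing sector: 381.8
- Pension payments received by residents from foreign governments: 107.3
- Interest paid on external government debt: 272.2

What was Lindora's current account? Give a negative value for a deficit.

Goods: -2206.2 - 795.1 + 3150.4 = 149.1
Services: 290.2 - 107.7 + 675.3 - 442.3 - 684.2 = -268.7
Primary income: -383.1 + 215.3 - 272.2 + 95.8 = -344.2
Secondary income: 107.3
Current account = 149.1 + (-268.7) + (-344.2) + 107.3 = -356.5
(Excluded from the current account — capital account: capital transfers received from emigrants 63.0; financial account: foreign purchases of equities on the domestic stock exchange 599.8, purchases of foreign government bonds by domestic residents 482.1, acquisition of a foreign subsidiary by a resident firm (outward FDI) 786.5, increase in resident deposits held at foreign banks 132.2, inward foreign direct investment in the manufacturing sector 381.8.)

-356.5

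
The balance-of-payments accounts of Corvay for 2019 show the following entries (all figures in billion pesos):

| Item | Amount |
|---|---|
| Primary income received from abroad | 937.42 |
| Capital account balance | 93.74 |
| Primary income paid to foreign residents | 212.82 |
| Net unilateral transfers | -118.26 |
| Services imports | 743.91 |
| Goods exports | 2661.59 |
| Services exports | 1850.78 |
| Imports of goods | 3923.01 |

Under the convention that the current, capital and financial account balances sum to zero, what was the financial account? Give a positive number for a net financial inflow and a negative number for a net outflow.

Goods balance = 2661.59 - 3923.01 = -1261.42
Services balance = 1850.78 - 743.91 = 1106.87
Trade balance (goods + services) = -1261.42 + 1106.87 = -154.55
Net primary income = 937.42 - 212.82 = 724.60
Net secondary income = -118.26
Current account = -154.55 + 724.60 + (-118.26) = 451.79
Financial account = -(451.79 + 93.74) = -545.53

-545.53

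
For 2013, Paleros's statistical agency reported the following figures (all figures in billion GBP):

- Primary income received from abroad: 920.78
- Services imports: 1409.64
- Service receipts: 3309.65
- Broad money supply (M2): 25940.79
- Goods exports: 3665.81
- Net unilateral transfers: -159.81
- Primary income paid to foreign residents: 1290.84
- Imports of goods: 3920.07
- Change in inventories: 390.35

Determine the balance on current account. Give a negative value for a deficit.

1115.88

Goods balance = 3665.81 - 3920.07 = -254.26
Services balance = 3309.65 - 1409.64 = 1900.01
Trade balance (goods + services) = -254.26 + 1900.01 = 1645.75
Net primary income = 920.78 - 1290.84 = -370.06
Net secondary income = -159.81
Current account = 1645.75 + (-370.06) + (-159.81) = 1115.88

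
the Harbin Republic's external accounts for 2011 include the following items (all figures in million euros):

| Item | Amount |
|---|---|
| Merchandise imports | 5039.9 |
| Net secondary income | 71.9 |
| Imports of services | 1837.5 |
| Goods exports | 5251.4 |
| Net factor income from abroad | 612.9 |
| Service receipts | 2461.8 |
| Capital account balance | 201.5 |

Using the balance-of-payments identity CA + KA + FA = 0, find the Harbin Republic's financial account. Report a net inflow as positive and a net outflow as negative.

Goods balance = 5251.4 - 5039.9 = 211.5
Services balance = 2461.8 - 1837.5 = 624.3
Trade balance (goods + services) = 211.5 + 624.3 = 835.8
Net primary income = 612.9
Net secondary income = 71.9
Current account = 835.8 + 612.9 + 71.9 = 1520.6
Financial account = -(1520.6 + 201.5) = -1722.1

-1722.1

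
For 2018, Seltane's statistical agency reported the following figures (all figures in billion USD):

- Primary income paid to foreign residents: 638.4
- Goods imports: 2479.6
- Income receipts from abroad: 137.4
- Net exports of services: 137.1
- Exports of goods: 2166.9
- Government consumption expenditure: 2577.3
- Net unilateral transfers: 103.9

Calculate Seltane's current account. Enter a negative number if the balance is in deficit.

-572.7

Goods balance = 2166.9 - 2479.6 = -312.7
Services balance = 137.1
Trade balance (goods + services) = -312.7 + 137.1 = -175.6
Net primary income = 137.4 - 638.4 = -501.0
Net secondary income = 103.9
Current account = -175.6 + (-501.0) + 103.9 = -572.7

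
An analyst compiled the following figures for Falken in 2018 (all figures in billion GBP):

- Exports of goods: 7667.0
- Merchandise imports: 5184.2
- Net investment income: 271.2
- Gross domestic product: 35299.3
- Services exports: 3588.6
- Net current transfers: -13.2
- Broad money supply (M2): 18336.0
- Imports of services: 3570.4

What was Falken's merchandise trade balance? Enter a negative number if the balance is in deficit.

Goods balance = 7667.0 - 5184.2 = 2482.8

2482.8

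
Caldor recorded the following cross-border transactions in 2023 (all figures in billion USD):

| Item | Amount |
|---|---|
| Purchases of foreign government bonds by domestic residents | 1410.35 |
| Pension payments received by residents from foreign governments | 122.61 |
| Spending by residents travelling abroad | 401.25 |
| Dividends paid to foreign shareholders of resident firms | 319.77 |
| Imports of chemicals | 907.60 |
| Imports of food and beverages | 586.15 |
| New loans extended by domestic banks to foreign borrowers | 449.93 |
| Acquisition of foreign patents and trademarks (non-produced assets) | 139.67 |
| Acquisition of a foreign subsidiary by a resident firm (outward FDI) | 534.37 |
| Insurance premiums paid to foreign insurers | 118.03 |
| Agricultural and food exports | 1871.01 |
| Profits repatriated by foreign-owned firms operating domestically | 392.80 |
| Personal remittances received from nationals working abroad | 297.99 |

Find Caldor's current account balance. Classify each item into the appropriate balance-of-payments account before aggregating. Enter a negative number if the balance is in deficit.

-433.99

Goods: -907.60 + 1871.01 - 586.15 = 377.26
Services: -401.25 - 118.03 = -519.28
Primary income: -392.80 - 319.77 = -712.57
Secondary income: 122.61 + 297.99 = 420.60
Current account = 377.26 + (-519.28) + (-712.57) + 420.60 = -433.99
(Excluded from the current account — financial account: purchases of foreign government bonds by domestic residents 1410.35, new loans extended by domestic banks to foreign borrowers 449.93, acquisition of a foreign subsidiary by a resident firm (outward FDI) 534.37; capital account: acquisition of foreign patents and trademarks (non-produced assets) 139.67.)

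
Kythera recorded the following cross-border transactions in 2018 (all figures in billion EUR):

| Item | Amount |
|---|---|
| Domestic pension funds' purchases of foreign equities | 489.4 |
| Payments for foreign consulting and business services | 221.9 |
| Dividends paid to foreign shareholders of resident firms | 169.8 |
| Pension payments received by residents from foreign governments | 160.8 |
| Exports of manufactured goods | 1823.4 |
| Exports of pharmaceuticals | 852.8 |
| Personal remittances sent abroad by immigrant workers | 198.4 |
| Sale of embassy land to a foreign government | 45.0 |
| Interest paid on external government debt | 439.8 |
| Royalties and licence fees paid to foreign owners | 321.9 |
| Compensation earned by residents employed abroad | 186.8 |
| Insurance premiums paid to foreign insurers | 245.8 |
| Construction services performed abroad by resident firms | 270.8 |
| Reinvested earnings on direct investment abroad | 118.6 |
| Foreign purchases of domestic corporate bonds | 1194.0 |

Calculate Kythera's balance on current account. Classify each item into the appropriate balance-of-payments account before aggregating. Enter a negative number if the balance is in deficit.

1815.6

Goods: 1823.4 + 852.8 = 2676.2
Services: -321.9 - 221.9 - 245.8 + 270.8 = -518.8
Primary income: -169.8 + 186.8 - 439.8 + 118.6 = -304.2
Secondary income: -198.4 + 160.8 = -37.6
Current account = 2676.2 + (-518.8) + (-304.2) + (-37.6) = 1815.6
(Excluded from the current account — financial account: domestic pension funds' purchases of foreign equities 489.4, foreign purchases of domestic corporate bonds 1194.0; capital account: sale of embassy land to a foreign government 45.0.)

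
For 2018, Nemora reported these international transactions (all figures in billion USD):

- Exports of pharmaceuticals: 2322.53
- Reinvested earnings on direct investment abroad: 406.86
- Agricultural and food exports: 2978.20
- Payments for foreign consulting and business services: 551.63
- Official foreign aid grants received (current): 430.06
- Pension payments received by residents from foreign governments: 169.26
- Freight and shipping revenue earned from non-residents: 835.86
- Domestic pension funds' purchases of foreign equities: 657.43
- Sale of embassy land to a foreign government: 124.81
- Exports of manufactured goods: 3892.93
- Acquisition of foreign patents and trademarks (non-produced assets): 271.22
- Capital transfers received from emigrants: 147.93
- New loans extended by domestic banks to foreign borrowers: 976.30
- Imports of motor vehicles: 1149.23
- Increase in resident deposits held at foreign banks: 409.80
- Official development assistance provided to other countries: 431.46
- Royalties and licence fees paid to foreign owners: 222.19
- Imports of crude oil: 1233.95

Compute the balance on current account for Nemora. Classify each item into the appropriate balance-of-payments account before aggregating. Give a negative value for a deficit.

7447.24

Goods: 2322.53 + 3892.93 + 2978.20 - 1149.23 - 1233.95 = 6810.48
Services: 835.86 - 222.19 - 551.63 = 62.04
Primary income: 406.86
Secondary income: 169.26 - 431.46 + 430.06 = 167.86
Current account = 6810.48 + 62.04 + 406.86 + 167.86 = 7447.24
(Excluded from the current account — financial account: domestic pension funds' purchases of foreign equities 657.43, new loans extended by domestic banks to foreign borrowers 976.30, increase in resident deposits held at foreign banks 409.80; capital account: sale of embassy land to a foreign government 124.81, acquisition of foreign patents and trademarks (non-produced assets) 271.22, capital transfers received from emigrants 147.93.)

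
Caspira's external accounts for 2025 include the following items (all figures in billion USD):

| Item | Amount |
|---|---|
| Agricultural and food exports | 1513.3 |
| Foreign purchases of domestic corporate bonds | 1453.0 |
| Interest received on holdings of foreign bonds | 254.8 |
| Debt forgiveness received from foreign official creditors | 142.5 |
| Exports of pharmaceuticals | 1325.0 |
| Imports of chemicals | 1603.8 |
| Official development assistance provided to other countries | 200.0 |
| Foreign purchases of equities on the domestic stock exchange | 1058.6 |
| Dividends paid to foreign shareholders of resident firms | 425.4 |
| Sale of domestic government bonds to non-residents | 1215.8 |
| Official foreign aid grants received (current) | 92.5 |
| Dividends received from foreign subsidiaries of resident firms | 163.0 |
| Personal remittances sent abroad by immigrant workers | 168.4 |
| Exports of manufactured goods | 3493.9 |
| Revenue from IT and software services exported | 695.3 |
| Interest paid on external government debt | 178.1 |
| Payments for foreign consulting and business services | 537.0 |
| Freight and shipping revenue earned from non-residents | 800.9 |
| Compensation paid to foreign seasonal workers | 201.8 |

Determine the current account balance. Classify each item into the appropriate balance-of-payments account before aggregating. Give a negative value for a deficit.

Goods: -1603.8 + 1325.0 + 1513.3 + 3493.9 = 4728.4
Services: 695.3 - 537.0 + 800.9 = 959.2
Primary income: -425.4 - 178.1 + 254.8 - 201.8 + 163.0 = -387.5
Secondary income: -200.0 - 168.4 + 92.5 = -275.9
Current account = 4728.4 + 959.2 + (-387.5) + (-275.9) = 5024.2
(Excluded from the current account — financial account: foreign purchases of domestic corporate bonds 1453.0, foreign purchases of equities on the domestic stock exchange 1058.6, sale of domestic government bonds to non-residents 1215.8; capital account: debt forgiveness received from foreign official creditors 142.5.)

5024.2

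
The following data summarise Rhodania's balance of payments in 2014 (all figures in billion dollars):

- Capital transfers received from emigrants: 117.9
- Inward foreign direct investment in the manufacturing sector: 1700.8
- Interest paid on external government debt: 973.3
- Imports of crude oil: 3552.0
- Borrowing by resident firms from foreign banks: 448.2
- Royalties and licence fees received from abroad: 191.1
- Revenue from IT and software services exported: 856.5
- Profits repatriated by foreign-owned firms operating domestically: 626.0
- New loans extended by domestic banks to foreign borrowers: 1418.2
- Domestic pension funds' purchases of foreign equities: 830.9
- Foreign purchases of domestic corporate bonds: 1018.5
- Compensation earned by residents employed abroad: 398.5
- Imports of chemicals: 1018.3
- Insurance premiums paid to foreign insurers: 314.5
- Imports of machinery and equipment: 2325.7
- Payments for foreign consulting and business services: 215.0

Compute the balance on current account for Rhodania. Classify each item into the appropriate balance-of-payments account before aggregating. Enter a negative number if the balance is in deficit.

Goods: -1018.3 - 2325.7 - 3552.0 = -6896.0
Services: -215.0 - 314.5 + 191.1 + 856.5 = 518.1
Primary income: -973.3 - 626.0 + 398.5 = -1200.8
Current account = (-6896.0) + 518.1 + (-1200.8) = -7578.7
(Excluded from the current account — capital account: capital transfers received from emigrants 117.9; financial account: inward foreign direct investment in the manufacturing sector 1700.8, borrowing by resident firms from foreign banks 448.2, new loans extended by domestic banks to foreign borrowers 1418.2, domestic pension funds' purchases of foreign equities 830.9, foreign purchases of domestic corporate bonds 1018.5.)

-7578.7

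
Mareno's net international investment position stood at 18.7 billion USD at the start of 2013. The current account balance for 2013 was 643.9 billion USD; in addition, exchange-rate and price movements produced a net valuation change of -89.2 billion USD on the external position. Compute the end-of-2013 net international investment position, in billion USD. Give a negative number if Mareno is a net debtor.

573.4

Change in NIIP = current account + net valuation change = 643.9 + (-89.2) = 554.7
End-of-year NIIP = 18.7 + 554.7 = 573.4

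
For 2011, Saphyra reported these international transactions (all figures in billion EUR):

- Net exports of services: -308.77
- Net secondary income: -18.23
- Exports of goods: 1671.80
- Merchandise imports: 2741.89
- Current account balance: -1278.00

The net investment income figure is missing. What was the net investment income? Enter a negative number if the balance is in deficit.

119.09

Current account = goods balance + services balance + net primary income + net secondary income
Sum of the known components = -1397.09
Net investment income = CA - (known components) = -1278.00 - (-1397.09) = 119.09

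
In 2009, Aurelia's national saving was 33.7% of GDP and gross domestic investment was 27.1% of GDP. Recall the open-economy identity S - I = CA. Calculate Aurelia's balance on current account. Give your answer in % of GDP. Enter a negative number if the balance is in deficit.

CA = S - I = 33.7 - 27.1 = 6.6

6.6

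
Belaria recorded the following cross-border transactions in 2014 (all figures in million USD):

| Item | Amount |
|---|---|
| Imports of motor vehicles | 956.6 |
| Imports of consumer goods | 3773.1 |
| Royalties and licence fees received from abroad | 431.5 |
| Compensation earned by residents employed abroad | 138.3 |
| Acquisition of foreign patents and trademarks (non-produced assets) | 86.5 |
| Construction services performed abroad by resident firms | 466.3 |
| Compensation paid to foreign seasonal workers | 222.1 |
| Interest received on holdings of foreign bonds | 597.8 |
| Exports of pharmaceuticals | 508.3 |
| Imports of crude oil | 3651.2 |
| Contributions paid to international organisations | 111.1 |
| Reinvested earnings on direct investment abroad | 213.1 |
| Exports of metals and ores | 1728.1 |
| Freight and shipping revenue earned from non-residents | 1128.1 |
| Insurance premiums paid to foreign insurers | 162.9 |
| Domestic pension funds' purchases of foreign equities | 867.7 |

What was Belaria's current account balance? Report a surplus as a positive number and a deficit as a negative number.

Goods: -956.6 - 3651.2 + 1728.1 + 508.3 - 3773.1 = -6144.5
Services: 431.5 + 1128.1 - 162.9 + 466.3 = 1863.0
Primary income: 597.8 - 222.1 + 138.3 + 213.1 = 727.1
Secondary income: -111.1
Current account = (-6144.5) + 1863.0 + 727.1 + (-111.1) = -3665.5
(Excluded from the current account — capital account: acquisition of foreign patents and trademarks (non-produced assets) 86.5; financial account: domestic pension funds' purchases of foreign equities 867.7.)

-3665.5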